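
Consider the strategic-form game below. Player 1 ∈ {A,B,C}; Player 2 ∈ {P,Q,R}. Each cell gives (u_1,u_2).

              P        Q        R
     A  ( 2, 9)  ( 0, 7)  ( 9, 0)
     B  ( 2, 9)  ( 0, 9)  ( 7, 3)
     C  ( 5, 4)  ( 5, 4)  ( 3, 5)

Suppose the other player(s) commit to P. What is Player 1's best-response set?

u_1(A vs P) = 2
u_1(B vs P) = 2
u_1(C vs P) = 5
max payoff 5 at {C}

P1 best: {C}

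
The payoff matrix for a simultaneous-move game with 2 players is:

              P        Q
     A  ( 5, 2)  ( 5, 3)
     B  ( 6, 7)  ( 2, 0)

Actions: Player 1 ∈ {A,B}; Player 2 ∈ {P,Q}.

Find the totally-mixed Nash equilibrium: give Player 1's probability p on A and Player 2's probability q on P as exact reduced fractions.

p=7/8, q=3/4

P1 indiff ⇒ q·5+(1-q)·5 = q·6+(1-q)·2 ⇒ q(-1) = (1-q)(-3) ⇒ q = 3/4
P2 indiff ⇒ p·2+(1-p)·7 = p·3+(1-p)·0 ⇒ p(-1) = (1-p)(-7) ⇒ p = 7/8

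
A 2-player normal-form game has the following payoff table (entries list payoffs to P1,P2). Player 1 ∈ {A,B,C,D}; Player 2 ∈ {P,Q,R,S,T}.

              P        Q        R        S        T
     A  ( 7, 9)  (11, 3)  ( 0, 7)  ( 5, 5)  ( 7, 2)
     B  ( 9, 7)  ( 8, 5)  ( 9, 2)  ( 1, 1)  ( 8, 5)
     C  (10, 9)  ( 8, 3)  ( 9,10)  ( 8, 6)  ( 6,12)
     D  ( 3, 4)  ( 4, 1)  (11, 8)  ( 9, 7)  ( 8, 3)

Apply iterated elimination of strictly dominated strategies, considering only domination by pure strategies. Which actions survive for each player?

P2 drop Q (P beats it: A:9>3 B:7>5 C:9>3 D:4>1)
P2 drop S (R beats it: A:7>5 B:2>1 C:10>6 D:8>7)
P1 drop A (B beats it: P:9>7 R:9>0 T:8>7)
P1→{B,C,D} P2→{P,R,T}

Survivors P1:{B,C,D} P2:{P,R,T}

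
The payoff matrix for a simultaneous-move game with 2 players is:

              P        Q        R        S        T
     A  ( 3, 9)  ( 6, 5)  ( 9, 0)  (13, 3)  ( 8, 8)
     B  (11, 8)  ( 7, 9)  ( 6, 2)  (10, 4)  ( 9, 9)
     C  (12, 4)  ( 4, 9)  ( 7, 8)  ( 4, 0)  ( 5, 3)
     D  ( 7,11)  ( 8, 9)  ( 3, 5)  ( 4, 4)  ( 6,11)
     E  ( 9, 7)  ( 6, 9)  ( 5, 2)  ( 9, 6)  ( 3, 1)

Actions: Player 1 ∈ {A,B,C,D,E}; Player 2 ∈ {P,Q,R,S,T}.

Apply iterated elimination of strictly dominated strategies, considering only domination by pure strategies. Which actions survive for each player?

P1 drop E (B beats it: P:11>9 Q:7>6 R:6>5 S:10>9 T:9>3)
P2 drop R (Q beats it: A:5>0 B:9>2 C:9>8 D:9>5)
P2 drop S (P beats it: A:9>3 B:8>4 C:4>0 D:11>4)
P1 drop A (B beats it: P:11>3 Q:7>6 T:9>8)
P1→{B,C,D} P2→{P,Q,T}

IESDS → P1:{B,C,D} P2:{P,Q,T}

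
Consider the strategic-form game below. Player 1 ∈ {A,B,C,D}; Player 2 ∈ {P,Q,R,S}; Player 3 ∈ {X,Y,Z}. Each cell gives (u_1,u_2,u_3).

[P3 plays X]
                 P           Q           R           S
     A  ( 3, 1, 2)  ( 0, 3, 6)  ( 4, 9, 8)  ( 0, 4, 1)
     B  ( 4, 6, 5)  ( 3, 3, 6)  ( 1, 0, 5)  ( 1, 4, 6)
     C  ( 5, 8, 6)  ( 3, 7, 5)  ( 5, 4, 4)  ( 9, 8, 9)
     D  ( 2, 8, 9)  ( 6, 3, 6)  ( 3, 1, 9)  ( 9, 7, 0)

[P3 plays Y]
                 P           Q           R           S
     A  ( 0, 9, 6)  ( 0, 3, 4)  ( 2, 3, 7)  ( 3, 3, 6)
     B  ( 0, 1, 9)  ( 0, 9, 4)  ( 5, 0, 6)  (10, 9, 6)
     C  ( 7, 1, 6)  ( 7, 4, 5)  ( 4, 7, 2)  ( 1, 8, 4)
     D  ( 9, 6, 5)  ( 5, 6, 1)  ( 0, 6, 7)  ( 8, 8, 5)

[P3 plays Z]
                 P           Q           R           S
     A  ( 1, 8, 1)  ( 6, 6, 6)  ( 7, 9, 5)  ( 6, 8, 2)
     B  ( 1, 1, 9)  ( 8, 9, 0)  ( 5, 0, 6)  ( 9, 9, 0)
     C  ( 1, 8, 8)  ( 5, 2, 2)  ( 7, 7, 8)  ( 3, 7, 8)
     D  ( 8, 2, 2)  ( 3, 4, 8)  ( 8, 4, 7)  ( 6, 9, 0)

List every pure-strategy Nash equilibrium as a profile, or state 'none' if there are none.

PSNE = {(B,S,Y), (C,S,X)}

(A,P,X): not NE [P1→C gives 5>3; P2→R gives 9>1; P3→Y gives 6>2]
(A,P,Y): not NE [P1→D gives 9>0]
(A,P,Z): not NE [P1→D gives 8>1; P2→R gives 9>8; P3→Y gives 6>1]
(A,Q,X): not NE [P1→D gives 6>0; P2→R gives 9>3]
(A,Q,Y): not NE [P1→C gives 7>0; P2→P gives 9>3; P3→Z gives 6>4]
(A,Q,Z): not NE [P1→B gives 8>6; P2→R gives 9>6]
(A,R,X): not NE [P1→C gives 5>4]
(A,R,Y): not NE [P1→B gives 5>2; P2→P gives 9>3; P3→X gives 8>7]
(A,R,Z): not NE [P1→D gives 8>7; P3→X gives 8>5]
(A,S,X): not NE [P1→D gives 9>0; P2→R gives 9>4; P3→Y gives 6>1]
(A,S,Y): not NE [P1→B gives 10>3; P2→P gives 9>3]
(A,S,Z): not NE [P1→B gives 9>6; P2→R gives 9>8; P3→Y gives 6>2]
(B,P,X): not NE [P1→C gives 5>4; P3→Z gives 9>5]
(B,P,Y): not NE [P1→D gives 9>0; P2→S gives 9>1]
(B,P,Z): not NE [P1→D gives 8>1; P2→S gives 9>1]
(B,Q,X): not NE [P1→D gives 6>3; P2→P gives 6>3]
(B,Q,Y): not NE [P1→C gives 7>0; P3→X gives 6>4]
(B,Q,Z): not NE [P3→X gives 6>0]
(B,R,X): not NE [P1→C gives 5>1; P2→P gives 6>0; P3→Z gives 6>5]
(B,R,Y): not NE [P2→S gives 9>0]
(B,R,Z): not NE [P1→D gives 8>5; P2→S gives 9>0]
(B,S,X): not NE [P1→D gives 9>1; P2→P gives 6>4]
(B,S,Y): NE
(B,S,Z): not NE [P3→Y gives 6>0]
(C,P,X): not NE [P3→Z gives 8>6]
(C,P,Y): not NE [P1→D gives 9>7; P2→S gives 8>1; P3→Z gives 8>6]
(C,P,Z): not NE [P1→D gives 8>1]
(C,Q,X): not NE [P1→D gives 6>3; P2→S gives 8>7]
(C,Q,Y): not NE [P2→S gives 8>4]
(C,Q,Z): not NE [P1→B gives 8>5; P2→P gives 8>2; P3→Y gives 5>2]
(C,R,X): not NE [P2→S gives 8>4; P3→Z gives 8>4]
(C,R,Y): not NE [P1→B gives 5>4; P2→S gives 8>7; P3→Z gives 8>2]
(C,R,Z): not NE [P1→D gives 8>7; P2→P gives 8>7]
(C,S,X): NE
(C,S,Y): not NE [P1→B gives 10>1; P3→X gives 9>4]
(C,S,Z): not NE [P1→B gives 9>3; P2→P gives 8>7; P3→X gives 9>8]
(D,P,X): not NE [P1→C gives 5>2]
(D,P,Y): not NE [P2→S gives 8>6; P3→X gives 9>5]
(D,P,Z): not NE [P2→S gives 9>2; P3→X gives 9>2]
(D,Q,X): not NE [P2→P gives 8>3; P3→Z gives 8>6]
(D,Q,Y): not NE [P1→C gives 7>5; P2→S gives 8>6; P3→Z gives 8>1]
(D,Q,Z): not NE [P1→B gives 8>3; P2→S gives 9>4]
(D,R,X): not NE [P1→C gives 5>3; P2→P gives 8>1]
(D,R,Y): not NE [P1→B gives 5>0; P2→S gives 8>6; P3→X gives 9>7]
(D,R,Z): not NE [P2→S gives 9>4; P3→X gives 9>7]
(D,S,X): not NE [P2→P gives 8>7; P3→Y gives 5>0]
(D,S,Y): not NE [P1→B gives 10>8]
(D,S,Z): not NE [P1→B gives 9>6; P3→Y gives 5>0]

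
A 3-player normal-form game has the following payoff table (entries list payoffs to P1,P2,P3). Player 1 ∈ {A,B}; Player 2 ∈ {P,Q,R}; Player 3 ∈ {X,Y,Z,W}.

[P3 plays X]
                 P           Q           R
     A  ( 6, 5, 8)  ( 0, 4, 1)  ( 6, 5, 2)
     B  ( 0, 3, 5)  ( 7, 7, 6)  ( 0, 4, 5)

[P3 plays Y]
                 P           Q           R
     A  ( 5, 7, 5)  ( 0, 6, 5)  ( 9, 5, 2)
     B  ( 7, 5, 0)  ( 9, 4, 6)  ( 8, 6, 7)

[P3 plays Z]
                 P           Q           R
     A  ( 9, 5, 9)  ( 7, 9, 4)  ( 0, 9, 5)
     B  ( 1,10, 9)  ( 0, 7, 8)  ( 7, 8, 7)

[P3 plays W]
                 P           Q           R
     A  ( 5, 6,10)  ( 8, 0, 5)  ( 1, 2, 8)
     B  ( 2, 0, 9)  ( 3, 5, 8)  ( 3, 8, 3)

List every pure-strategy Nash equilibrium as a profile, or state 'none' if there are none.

NE set: (A,P,W)

(A,P,X): not NE [P3→W gives 10>8]
(A,P,Y): not NE [P1→B gives 7>5; P3→W gives 10>5]
(A,P,Z): not NE [P2→R gives 9>5; P3→W gives 10>9]
(A,P,W): NE
(A,Q,X): not NE [P1→B gives 7>0; P2→R gives 5>4; P3→W gives 5>1]
(A,Q,Y): not NE [P1→B gives 9>0; P2→P gives 7>6]
(A,Q,Z): not NE [P3→W gives 5>4]
(A,Q,W): not NE [P2→P gives 6>0]
(A,R,X): not NE [P3→W gives 8>2]
(A,R,Y): not NE [P2→P gives 7>5; P3→W gives 8>2]
(A,R,Z): not NE [P1→B gives 7>0; P3→W gives 8>5]
(A,R,W): not NE [P1→B gives 3>1; P2→P gives 6>2]
(B,P,X): not NE [P1→A gives 6>0; P2→Q gives 7>3; P3→W gives 9>5]
(B,P,Y): not NE [P2→R gives 6>5; P3→W gives 9>0]
(B,P,Z): not NE [P1→A gives 9>1]
(B,P,W): not NE [P1→A gives 5>2; P2→R gives 8>0]
(B,Q,X): not NE [P3→W gives 8>6]
(B,Q,Y): not NE [P2→R gives 6>4; P3→W gives 8>6]
(B,Q,Z): not NE [P1→A gives 7>0; P2→P gives 10>7]
(B,Q,W): not NE [P1→A gives 8>3; P2→R gives 8>5]
(B,R,X): not NE [P1→A gives 6>0; P2→Q gives 7>4; P3→Z gives 7>5]
(B,R,Y): not NE [P1→A gives 9>8]
(B,R,Z): not NE [P2→P gives 10>8]
(B,R,W): not NE [P3→Z gives 7>3]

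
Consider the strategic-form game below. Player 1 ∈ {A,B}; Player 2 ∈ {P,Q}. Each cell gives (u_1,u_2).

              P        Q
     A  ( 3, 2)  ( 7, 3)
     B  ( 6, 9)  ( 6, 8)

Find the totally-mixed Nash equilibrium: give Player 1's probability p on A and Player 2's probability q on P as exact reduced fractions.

P1 indiff ⇒ q·3+(1-q)·7 = q·6+(1-q)·6 ⇒ q(-3) = (1-q)(-1) ⇒ q = 1/4
P2 indiff ⇒ p·2+(1-p)·9 = p·3+(1-p)·8 ⇒ p(-1) = (1-p)(-1) ⇒ p = 1/2

(p,q) = (1/2, 1/4)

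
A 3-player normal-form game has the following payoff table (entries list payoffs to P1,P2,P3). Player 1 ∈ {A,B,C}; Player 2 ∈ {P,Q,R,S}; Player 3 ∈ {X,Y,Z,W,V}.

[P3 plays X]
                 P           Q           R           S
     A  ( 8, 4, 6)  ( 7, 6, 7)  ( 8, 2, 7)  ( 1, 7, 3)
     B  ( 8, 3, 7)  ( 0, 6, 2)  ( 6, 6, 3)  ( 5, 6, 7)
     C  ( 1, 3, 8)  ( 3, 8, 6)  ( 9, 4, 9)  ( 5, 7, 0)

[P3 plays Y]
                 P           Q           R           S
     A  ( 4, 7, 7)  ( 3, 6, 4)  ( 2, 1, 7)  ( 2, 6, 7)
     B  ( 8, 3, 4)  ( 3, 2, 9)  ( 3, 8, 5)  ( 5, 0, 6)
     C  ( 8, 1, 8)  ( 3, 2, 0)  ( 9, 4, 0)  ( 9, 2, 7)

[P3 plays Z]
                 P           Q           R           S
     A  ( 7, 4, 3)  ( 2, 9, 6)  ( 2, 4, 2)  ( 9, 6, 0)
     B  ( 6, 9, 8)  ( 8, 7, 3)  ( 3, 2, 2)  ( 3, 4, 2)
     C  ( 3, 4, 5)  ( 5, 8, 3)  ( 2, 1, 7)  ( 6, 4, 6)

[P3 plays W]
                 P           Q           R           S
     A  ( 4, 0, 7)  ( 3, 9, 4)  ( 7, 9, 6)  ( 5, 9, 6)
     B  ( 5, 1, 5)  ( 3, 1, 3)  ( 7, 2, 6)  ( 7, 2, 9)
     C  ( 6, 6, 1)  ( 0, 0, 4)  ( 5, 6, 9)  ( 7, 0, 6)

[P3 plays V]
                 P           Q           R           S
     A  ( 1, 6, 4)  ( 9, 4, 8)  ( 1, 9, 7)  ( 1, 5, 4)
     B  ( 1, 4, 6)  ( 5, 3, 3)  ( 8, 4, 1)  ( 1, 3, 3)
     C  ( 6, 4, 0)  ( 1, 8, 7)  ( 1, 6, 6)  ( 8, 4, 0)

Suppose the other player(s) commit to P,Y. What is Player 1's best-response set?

u_1(A vs P,Y) = 4
u_1(B vs P,Y) = 8
u_1(C vs P,Y) = 8
max payoff 8 at {B,C}

BR_1 = {B,C}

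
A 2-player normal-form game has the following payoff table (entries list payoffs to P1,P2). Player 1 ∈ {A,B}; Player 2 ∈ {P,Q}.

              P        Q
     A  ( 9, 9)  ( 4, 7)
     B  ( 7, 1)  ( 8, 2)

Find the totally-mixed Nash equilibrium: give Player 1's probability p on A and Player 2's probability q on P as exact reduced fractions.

P1 indiff ⇒ q·9+(1-q)·4 = q·7+(1-q)·8 ⇒ q(2) = (1-q)(4) ⇒ q = 2/3
P2 indiff ⇒ p·9+(1-p)·1 = p·7+(1-p)·2 ⇒ p(2) = (1-p)(1) ⇒ p = 1/3

p=1/3, q=2/3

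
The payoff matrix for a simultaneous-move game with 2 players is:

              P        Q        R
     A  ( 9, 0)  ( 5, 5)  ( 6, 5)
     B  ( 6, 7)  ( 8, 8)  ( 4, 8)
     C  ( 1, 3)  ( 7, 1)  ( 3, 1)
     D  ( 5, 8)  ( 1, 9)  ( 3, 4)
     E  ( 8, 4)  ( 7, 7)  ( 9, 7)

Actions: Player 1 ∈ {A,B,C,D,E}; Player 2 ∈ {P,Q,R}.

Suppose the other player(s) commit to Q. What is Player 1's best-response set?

P1 best: {B}

u_1(A vs Q) = 5
u_1(B vs Q) = 8
u_1(C vs Q) = 7
u_1(D vs Q) = 1
u_1(E vs Q) = 7
max payoff 8 at {B}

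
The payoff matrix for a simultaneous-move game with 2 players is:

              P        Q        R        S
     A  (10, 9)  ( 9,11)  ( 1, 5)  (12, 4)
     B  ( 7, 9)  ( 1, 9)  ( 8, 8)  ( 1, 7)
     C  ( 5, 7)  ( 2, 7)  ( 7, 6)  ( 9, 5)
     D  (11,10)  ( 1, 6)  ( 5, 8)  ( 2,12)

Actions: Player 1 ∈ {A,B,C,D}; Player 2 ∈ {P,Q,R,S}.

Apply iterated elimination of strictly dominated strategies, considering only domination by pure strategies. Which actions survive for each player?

Survivors P1:{A,D} P2:{P,Q,S}

P2 drop R (P beats it: A:9>5 B:9>8 C:7>6 D:10>8)
P1 drop B (A beats it: P:10>7 Q:9>1 S:12>1)
P1 drop C (A beats it: P:10>5 Q:9>2 S:12>9)
P1→{A,D} P2→{P,Q,S}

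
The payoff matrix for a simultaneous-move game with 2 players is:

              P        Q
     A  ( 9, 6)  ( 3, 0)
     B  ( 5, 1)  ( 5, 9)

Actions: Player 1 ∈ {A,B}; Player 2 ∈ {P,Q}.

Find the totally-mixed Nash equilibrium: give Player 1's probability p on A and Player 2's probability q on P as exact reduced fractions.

P1 indiff ⇒ q·9+(1-q)·3 = q·5+(1-q)·5 ⇒ q(4) = (1-q)(2) ⇒ q = 1/3
P2 indiff ⇒ p·6+(1-p)·1 = p·0+(1-p)·9 ⇒ p(6) = (1-p)(8) ⇒ p = 4/7

p=4/7, q=1/3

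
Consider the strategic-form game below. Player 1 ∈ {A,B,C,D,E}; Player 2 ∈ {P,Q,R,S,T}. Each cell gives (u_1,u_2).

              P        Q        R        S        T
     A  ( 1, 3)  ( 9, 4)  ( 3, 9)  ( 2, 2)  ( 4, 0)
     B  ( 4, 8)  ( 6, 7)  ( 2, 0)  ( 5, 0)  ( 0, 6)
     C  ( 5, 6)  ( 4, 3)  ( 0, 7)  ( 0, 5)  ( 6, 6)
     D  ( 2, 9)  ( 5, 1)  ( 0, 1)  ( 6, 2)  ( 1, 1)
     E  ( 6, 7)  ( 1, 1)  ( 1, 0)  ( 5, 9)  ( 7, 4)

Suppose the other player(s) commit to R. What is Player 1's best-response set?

argmax u_1 = {A}

u_1(A vs R) = 3
u_1(B vs R) = 2
u_1(C vs R) = 0
u_1(D vs R) = 0
u_1(E vs R) = 1
max payoff 3 at {A}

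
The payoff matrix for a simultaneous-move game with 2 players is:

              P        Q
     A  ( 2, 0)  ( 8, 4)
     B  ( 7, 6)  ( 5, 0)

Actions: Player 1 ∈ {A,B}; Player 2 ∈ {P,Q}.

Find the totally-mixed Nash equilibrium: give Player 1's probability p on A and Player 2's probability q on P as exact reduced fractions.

(p,q) = (3/5, 3/8)

P1 indiff ⇒ q·2+(1-q)·8 = q·7+(1-q)·5 ⇒ q(-5) = (1-q)(-3) ⇒ q = 3/8
P2 indiff ⇒ p·0+(1-p)·6 = p·4+(1-p)·0 ⇒ p(-4) = (1-p)(-6) ⇒ p = 3/5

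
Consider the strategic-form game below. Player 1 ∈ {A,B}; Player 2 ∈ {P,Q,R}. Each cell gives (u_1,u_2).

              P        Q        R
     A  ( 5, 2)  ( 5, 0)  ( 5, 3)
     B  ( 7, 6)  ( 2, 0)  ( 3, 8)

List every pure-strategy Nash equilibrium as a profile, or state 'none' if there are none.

Nash profiles: (A,R)

(A,P): not NE [P1→B gives 7>5; P2→R gives 3>2]
(A,Q): not NE [P2→R gives 3>0]
(A,R): NE
(B,P): not NE [P2→R gives 8>6]
(B,Q): not NE [P1→A gives 5>2; P2→R gives 8>0]
(B,R): not NE [P1→A gives 5>3]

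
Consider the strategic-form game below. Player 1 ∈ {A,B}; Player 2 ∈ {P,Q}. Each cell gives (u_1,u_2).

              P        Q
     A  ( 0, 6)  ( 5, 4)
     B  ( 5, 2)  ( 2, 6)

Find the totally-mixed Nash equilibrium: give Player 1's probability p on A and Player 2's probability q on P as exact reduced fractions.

P1 mixes 2/3 on A; P2 mixes 3/8 on P

P1 indiff ⇒ q·0+(1-q)·5 = q·5+(1-q)·2 ⇒ q(-5) = (1-q)(-3) ⇒ q = 3/8
P2 indiff ⇒ p·6+(1-p)·2 = p·4+(1-p)·6 ⇒ p(2) = (1-p)(4) ⇒ p = 2/3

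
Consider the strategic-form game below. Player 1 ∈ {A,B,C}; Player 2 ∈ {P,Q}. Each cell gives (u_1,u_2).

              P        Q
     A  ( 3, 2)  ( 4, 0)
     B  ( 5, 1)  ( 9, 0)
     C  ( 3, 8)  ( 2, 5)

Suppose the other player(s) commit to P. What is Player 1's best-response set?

BR_1 = {B}

u_1(A vs P) = 3
u_1(B vs P) = 5
u_1(C vs P) = 3
max payoff 5 at {B}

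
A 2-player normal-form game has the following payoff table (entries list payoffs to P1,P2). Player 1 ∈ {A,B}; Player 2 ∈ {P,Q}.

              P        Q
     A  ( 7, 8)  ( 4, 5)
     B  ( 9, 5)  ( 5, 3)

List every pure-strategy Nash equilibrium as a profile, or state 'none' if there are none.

Nash profiles: (B,P)

(A,P): not NE [P1→B gives 9>7]
(A,Q): not NE [P1→B gives 5>4; P2→P gives 8>5]
(B,P): NE
(B,Q): not NE [P2→P gives 5>3]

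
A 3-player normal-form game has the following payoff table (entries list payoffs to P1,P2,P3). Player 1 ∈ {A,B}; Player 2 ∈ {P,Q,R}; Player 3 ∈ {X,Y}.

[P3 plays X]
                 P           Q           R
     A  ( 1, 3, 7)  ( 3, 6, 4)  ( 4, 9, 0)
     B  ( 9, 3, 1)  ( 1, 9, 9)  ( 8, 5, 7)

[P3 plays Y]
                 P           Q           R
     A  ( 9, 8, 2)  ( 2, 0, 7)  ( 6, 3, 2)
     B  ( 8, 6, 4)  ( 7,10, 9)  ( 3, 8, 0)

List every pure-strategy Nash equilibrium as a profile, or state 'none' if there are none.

(A,P,X): not NE [P1→B gives 9>1; P2→R gives 9>3]
(A,P,Y): not NE [P3→X gives 7>2]
(A,Q,X): not NE [P2→R gives 9>6; P3→Y gives 7>4]
(A,Q,Y): not NE [P1→B gives 7>2; P2→P gives 8>0]
(A,R,X): not NE [P1→B gives 8>4; P3→Y gives 2>0]
(A,R,Y): not NE [P2→P gives 8>3]
(B,P,X): not NE [P2→Q gives 9>3; P3→Y gives 4>1]
(B,P,Y): not NE [P1→A gives 9>8; P2→Q gives 10>6]
(B,Q,X): not NE [P1→A gives 3>1]
(B,Q,Y): NE
(B,R,X): not NE [P2→Q gives 9>5]
(B,R,Y): not NE [P1→A gives 6>3; P2→Q gives 10>8; P3→X gives 7>0]

NE set: (B,Q,Y)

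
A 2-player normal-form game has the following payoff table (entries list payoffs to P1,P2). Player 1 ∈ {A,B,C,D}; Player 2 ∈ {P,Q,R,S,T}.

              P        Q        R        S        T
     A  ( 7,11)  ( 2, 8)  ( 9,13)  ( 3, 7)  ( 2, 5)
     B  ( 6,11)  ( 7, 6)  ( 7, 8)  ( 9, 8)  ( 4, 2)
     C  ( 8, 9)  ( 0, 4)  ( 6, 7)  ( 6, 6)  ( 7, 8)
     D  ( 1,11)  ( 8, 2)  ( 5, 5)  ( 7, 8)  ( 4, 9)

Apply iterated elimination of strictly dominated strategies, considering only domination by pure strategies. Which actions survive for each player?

Survivors P1:{A,C} P2:{P,R}

P2 drop Q (P beats it: A:11>8 B:11>6 C:9>4 D:11>2)
P2 drop S (P beats it: A:11>7 B:11>8 C:9>6 D:11>8)
P1 drop D (C beats it: P:8>1 R:6>5 T:7>4)
P2 drop T (P beats it: A:11>5 B:11>2 C:9>8)
P1 drop B (A beats it: P:7>6 R:9>7)
P1→{A,C} P2→{P,R}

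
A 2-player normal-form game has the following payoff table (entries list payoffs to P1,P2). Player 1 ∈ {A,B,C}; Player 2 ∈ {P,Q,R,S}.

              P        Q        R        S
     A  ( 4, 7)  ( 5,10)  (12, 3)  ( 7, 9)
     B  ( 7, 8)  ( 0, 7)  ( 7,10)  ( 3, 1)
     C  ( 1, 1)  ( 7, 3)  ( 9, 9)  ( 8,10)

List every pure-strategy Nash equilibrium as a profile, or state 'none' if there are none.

NE set: (C,S)

(A,P): not NE [P1→B gives 7>4; P2→Q gives 10>7]
(A,Q): not NE [P1→C gives 7>5]
(A,R): not NE [P2→Q gives 10>3]
(A,S): not NE [P1→C gives 8>7; P2→Q gives 10>9]
(B,P): not NE [P2→R gives 10>8]
(B,Q): not NE [P1→C gives 7>0; P2→R gives 10>7]
(B,R): not NE [P1→A gives 12>7]
(B,S): not NE [P1→C gives 8>3; P2→R gives 10>1]
(C,P): not NE [P1→B gives 7>1; P2→S gives 10>1]
(C,Q): not NE [P2→S gives 10>3]
(C,R): not NE [P1→A gives 12>9; P2→S gives 10>9]
(C,S): NE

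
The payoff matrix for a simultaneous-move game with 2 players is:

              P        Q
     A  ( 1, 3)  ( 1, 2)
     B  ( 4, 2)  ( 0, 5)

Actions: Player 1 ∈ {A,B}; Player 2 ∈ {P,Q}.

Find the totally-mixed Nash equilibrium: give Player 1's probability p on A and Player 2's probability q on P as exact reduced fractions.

P1 indiff ⇒ q·1+(1-q)·1 = q·4+(1-q)·0 ⇒ q(-3) = (1-q)(-1) ⇒ q = 1/4
P2 indiff ⇒ p·3+(1-p)·2 = p·2+(1-p)·5 ⇒ p(1) = (1-p)(3) ⇒ p = 3/4

P1 mixes 3/4 on A; P2 mixes 1/4 on P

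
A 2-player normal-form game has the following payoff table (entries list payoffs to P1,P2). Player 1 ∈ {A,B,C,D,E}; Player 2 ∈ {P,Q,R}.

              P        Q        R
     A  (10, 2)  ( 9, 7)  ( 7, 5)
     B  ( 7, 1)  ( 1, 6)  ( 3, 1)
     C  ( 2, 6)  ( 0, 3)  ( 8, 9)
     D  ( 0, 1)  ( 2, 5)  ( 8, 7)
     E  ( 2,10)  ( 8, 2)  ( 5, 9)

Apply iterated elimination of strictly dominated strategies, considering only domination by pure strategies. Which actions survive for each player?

Survivors P1:{A,C,D} P2:{Q,R}

P1 drop B (A beats it: P:10>7 Q:9>1 R:7>3)
P1 drop E (A beats it: P:10>2 Q:9>8 R:7>5)
P2 drop P (R beats it: A:5>2 C:9>6 D:7>1)
P1→{A,C,D} P2→{Q,R}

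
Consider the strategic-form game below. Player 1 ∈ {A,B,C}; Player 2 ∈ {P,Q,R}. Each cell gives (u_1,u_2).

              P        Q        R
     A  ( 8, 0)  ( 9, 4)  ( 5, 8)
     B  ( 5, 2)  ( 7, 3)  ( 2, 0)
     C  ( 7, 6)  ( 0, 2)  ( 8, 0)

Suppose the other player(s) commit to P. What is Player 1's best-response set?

P1 best: {A}

u_1(A vs P) = 8
u_1(B vs P) = 5
u_1(C vs P) = 7
max payoff 8 at {A}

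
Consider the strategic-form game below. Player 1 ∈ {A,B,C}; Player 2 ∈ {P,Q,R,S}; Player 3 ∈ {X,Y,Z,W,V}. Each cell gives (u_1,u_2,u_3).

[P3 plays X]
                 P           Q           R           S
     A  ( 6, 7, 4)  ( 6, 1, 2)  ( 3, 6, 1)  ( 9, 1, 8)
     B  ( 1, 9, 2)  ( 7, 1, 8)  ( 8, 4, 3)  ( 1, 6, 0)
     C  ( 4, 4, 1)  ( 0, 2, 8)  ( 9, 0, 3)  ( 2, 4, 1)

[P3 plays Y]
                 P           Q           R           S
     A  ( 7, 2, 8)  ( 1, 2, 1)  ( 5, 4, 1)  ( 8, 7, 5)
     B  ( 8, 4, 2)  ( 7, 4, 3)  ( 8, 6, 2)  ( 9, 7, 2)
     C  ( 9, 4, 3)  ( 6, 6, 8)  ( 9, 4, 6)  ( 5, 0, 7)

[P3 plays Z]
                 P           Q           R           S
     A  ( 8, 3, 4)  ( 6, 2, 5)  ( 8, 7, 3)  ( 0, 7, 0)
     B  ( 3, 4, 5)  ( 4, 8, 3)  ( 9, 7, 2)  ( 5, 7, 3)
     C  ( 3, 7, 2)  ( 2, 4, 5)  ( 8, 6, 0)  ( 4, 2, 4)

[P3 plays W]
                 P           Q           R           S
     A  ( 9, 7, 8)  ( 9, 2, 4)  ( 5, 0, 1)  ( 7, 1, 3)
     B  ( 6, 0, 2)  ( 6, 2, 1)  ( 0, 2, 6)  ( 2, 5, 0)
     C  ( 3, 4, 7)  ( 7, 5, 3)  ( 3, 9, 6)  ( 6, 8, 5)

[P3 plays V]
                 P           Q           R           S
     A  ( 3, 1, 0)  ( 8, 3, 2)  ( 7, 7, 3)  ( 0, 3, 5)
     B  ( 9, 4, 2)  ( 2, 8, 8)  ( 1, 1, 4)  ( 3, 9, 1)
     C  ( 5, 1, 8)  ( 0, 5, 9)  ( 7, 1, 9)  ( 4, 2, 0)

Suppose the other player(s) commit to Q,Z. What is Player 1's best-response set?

BR_1 = {A}

u_1(A vs Q,Z) = 6
u_1(B vs Q,Z) = 4
u_1(C vs Q,Z) = 2
max payoff 6 at {A}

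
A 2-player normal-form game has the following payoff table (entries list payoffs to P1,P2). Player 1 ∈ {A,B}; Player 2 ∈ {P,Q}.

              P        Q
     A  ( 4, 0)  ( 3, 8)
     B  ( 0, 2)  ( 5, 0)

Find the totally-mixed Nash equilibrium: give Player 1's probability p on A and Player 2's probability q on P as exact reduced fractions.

P1 indiff ⇒ q·4+(1-q)·3 = q·0+(1-q)·5 ⇒ q(4) = (1-q)(2) ⇒ q = 1/3
P2 indiff ⇒ p·0+(1-p)·2 = p·8+(1-p)·0 ⇒ p(-8) = (1-p)(-2) ⇒ p = 1/5

(p,q) = (1/5, 1/3)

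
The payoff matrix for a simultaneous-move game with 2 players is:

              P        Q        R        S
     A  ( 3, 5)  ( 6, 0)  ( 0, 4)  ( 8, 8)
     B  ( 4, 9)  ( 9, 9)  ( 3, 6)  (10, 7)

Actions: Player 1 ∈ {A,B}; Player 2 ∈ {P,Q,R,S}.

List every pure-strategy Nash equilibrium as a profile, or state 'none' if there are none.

NE set: (B,P), (B,Q)

(A,P): not NE [P1→B gives 4>3; P2→S gives 8>5]
(A,Q): not NE [P1→B gives 9>6; P2→S gives 8>0]
(A,R): not NE [P1→B gives 3>0; P2→S gives 8>4]
(A,S): not NE [P1→B gives 10>8]
(B,P): NE
(B,Q): NE
(B,R): not NE [P2→Q gives 9>6]
(B,S): not NE [P2→Q gives 9>7]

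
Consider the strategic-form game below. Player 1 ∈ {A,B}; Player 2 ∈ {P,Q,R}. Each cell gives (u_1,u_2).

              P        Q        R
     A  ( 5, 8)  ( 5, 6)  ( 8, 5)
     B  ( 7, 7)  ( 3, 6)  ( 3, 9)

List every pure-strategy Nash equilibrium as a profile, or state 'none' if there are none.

PSNE: ∅

(A,P): not NE [P1→B gives 7>5]
(A,Q): not NE [P2→P gives 8>6]
(A,R): not NE [P2→P gives 8>5]
(B,P): not NE [P2→R gives 9>7]
(B,Q): not NE [P1→A gives 5>3; P2→R gives 9>6]
(B,R): not NE [P1→A gives 8>3]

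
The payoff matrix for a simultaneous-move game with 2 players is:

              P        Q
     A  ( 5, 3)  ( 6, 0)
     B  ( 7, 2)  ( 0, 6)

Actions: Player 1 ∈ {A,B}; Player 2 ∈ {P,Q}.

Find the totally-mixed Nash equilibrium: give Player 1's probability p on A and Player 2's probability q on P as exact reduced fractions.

P1 indiff ⇒ q·5+(1-q)·6 = q·7+(1-q)·0 ⇒ q(-2) = (1-q)(-6) ⇒ q = 3/4
P2 indiff ⇒ p·3+(1-p)·2 = p·0+(1-p)·6 ⇒ p(3) = (1-p)(4) ⇒ p = 4/7

(p,q) = (4/7, 3/4)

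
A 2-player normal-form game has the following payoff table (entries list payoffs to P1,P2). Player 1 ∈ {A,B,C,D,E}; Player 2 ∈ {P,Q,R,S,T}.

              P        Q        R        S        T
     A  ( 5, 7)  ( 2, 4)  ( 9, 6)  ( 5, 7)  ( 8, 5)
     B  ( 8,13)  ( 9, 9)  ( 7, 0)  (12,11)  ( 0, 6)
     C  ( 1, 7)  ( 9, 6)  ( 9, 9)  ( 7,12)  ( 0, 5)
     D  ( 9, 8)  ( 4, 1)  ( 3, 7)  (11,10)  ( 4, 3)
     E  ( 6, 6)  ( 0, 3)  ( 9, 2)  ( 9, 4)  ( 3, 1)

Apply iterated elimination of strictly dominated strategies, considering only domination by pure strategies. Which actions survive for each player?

IESDS → P1:{B,D} P2:{P,S}

P2 drop Q (P beats it: A:7>4 B:13>9 C:7>6 D:8>1 E:6>3)
P2 drop R (S beats it: A:7>6 B:11>0 C:12>9 D:10>7 E:4>2)
P1 drop C (D beats it: P:9>1 S:11>7 T:4>0)
P1 drop E (D beats it: P:9>6 S:11>9 T:4>3)
P2 drop T (P beats it: A:7>5 B:13>6 D:8>3)
P1 drop A (B beats it: P:8>5 S:12>5)
P1→{B,D} P2→{P,S}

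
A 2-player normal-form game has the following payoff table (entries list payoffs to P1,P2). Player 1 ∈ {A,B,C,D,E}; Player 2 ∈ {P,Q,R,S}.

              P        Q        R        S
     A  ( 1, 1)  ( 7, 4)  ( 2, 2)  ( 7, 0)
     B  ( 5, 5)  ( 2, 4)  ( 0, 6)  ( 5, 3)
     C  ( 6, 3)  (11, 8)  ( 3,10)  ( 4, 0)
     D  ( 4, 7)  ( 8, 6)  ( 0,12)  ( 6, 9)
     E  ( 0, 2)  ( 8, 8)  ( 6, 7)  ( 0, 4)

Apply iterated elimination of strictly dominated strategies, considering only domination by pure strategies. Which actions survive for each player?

P2 drop P (R beats it: A:2>1 B:6>5 C:10>3 D:12>7 E:7>2)
P1 drop B (A beats it: Q:7>2 R:2>0 S:7>5)
P2 drop S (R beats it: A:2>0 C:10>0 D:12>9 E:7>4)
P1 drop A (C beats it: Q:11>7 R:3>2)
P1 drop D (C beats it: Q:11>8 R:3>0)
P1→{C,E} P2→{Q,R}

Survivors P1:{C,E} P2:{Q,R}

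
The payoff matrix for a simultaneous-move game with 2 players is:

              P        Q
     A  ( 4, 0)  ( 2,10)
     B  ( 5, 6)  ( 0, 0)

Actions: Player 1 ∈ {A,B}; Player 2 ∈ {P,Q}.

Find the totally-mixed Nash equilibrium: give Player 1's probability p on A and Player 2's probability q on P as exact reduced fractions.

P1 indiff ⇒ q·4+(1-q)·2 = q·5+(1-q)·0 ⇒ q(-1) = (1-q)(-2) ⇒ q = 2/3
P2 indiff ⇒ p·0+(1-p)·6 = p·10+(1-p)·0 ⇒ p(-10) = (1-p)(-6) ⇒ p = 3/8

P1 mixes 3/8 on A; P2 mixes 2/3 on P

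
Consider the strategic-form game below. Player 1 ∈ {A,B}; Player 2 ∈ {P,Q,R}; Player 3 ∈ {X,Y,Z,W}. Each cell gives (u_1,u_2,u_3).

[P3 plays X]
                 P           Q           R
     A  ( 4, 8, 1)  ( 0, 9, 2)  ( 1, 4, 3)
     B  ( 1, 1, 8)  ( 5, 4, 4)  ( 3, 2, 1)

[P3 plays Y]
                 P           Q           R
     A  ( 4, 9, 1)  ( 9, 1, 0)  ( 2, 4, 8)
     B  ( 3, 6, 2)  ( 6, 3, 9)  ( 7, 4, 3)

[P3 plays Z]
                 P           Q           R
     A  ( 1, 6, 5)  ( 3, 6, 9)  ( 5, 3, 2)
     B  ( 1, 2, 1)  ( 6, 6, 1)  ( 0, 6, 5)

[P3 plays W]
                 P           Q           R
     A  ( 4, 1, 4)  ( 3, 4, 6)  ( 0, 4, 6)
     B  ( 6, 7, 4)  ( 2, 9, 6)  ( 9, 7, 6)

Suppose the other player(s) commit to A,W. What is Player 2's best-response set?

P2 best: {Q,R}

u_2(P vs A,W) = 1
u_2(Q vs A,W) = 4
u_2(R vs A,W) = 4
max payoff 4 at {Q,R}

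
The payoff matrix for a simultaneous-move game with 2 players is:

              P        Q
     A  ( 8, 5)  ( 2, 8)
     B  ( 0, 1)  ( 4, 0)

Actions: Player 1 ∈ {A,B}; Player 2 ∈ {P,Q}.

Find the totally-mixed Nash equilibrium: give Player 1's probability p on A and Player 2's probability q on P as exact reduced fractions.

p=1/4, q=1/5

P1 indiff ⇒ q·8+(1-q)·2 = q·0+(1-q)·4 ⇒ q(8) = (1-q)(2) ⇒ q = 1/5
P2 indiff ⇒ p·5+(1-p)·1 = p·8+(1-p)·0 ⇒ p(-3) = (1-p)(-1) ⇒ p = 1/4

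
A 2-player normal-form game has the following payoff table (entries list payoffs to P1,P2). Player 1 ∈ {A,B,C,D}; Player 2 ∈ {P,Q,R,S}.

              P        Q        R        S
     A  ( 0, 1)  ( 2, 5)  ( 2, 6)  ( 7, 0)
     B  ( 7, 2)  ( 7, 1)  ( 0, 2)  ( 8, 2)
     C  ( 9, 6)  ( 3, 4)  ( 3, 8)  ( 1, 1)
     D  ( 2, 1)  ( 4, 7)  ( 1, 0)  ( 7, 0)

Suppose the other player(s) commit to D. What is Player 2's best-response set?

BR_2 = {Q}

u_2(P vs D) = 1
u_2(Q vs D) = 7
u_2(R vs D) = 0
u_2(S vs D) = 0
max payoff 7 at {Q}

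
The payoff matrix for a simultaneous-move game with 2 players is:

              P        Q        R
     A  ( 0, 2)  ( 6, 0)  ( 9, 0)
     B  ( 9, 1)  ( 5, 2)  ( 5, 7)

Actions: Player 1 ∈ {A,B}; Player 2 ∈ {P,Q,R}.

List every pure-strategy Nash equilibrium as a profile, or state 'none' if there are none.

Equilibria: none

(A,P): not NE [P1→B gives 9>0]
(A,Q): not NE [P2→P gives 2>0]
(A,R): not NE [P2→P gives 2>0]
(B,P): not NE [P2→R gives 7>1]
(B,Q): not NE [P1→A gives 6>5; P2→R gives 7>2]
(B,R): not NE [P1→A gives 9>5]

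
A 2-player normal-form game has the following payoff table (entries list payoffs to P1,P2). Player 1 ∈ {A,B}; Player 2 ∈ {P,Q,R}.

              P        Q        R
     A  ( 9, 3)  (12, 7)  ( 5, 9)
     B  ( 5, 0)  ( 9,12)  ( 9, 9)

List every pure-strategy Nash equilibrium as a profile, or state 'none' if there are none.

(A,P): not NE [P2→R gives 9>3]
(A,Q): not NE [P2→R gives 9>7]
(A,R): not NE [P1→B gives 9>5]
(B,P): not NE [P1→A gives 9>5; P2→Q gives 12>0]
(B,Q): not NE [P1→A gives 12>9]
(B,R): not NE [P2→Q gives 12>9]

No pure NE.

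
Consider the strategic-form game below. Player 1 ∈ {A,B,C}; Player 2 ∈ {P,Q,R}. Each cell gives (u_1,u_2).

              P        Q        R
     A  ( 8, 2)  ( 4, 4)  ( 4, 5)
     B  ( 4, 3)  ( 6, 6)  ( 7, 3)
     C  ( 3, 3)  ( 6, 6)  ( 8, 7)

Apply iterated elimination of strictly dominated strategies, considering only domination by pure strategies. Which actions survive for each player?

IESDS → P1:{B,C} P2:{Q,R}

P2 drop P (Q beats it: A:4>2 B:6>3 C:6>3)
P1 drop A (B beats it: Q:6>4 R:7>4)
P1→{B,C} P2→{Q,R}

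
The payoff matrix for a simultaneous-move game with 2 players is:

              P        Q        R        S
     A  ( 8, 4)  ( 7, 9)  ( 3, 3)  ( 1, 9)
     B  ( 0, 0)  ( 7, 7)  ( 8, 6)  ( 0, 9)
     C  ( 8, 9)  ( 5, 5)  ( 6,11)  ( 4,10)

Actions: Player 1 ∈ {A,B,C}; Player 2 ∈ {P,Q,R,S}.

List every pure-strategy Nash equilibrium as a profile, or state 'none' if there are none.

NE set: (A,Q)

(A,P): not NE [P2→S gives 9>4]
(A,Q): NE
(A,R): not NE [P1→B gives 8>3; P2→S gives 9>3]
(A,S): not NE [P1→C gives 4>1]
(B,P): not NE [P1→C gives 8>0; P2→S gives 9>0]
(B,Q): not NE [P2→S gives 9>7]
(B,R): not NE [P2→S gives 9>6]
(B,S): not NE [P1→C gives 4>0]
(C,P): not NE [P2→R gives 11>9]
(C,Q): not NE [P1→B gives 7>5; P2→R gives 11>5]
(C,R): not NE [P1→B gives 8>6]
(C,S): not NE [P2→R gives 11>10]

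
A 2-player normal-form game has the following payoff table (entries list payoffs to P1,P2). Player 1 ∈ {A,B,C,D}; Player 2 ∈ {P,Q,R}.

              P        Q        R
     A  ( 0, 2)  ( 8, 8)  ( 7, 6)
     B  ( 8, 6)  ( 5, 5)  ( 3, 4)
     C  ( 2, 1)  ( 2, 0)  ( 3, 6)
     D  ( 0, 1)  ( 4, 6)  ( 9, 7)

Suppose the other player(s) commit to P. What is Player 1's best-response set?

BR_1 = {B}

u_1(A vs P) = 0
u_1(B vs P) = 8
u_1(C vs P) = 2
u_1(D vs P) = 0
max payoff 8 at {B}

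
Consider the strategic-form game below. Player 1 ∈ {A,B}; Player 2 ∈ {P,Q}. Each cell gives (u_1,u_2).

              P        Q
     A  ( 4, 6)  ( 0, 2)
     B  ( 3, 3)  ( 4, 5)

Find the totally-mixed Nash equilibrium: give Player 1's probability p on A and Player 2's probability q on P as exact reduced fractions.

(p,q) = (1/3, 4/5)

P1 indiff ⇒ q·4+(1-q)·0 = q·3+(1-q)·4 ⇒ q(1) = (1-q)(4) ⇒ q = 4/5
P2 indiff ⇒ p·6+(1-p)·3 = p·2+(1-p)·5 ⇒ p(4) = (1-p)(2) ⇒ p = 1/3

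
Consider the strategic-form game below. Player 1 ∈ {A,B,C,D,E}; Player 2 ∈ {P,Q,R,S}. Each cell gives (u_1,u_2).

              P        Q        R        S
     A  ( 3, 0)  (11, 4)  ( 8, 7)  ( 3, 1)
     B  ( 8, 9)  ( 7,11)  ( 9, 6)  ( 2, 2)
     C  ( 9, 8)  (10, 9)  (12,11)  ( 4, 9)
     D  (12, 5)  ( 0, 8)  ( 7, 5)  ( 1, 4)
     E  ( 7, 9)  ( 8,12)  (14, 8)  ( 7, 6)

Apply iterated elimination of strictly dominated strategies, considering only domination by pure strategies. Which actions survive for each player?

P1 drop B (C beats it: P:9>8 Q:10>7 R:12>9 S:4>2)
P2 drop P (Q beats it: A:4>0 C:9>8 D:8>5 E:12>9)
P1 drop D (A beats it: Q:11>0 R:8>7 S:3>1)
P2 drop S (R beats it: A:7>1 C:11>9 E:8>6)
P1→{A,C,E} P2→{Q,R}

Survivors P1:{A,C,E} P2:{Q,R}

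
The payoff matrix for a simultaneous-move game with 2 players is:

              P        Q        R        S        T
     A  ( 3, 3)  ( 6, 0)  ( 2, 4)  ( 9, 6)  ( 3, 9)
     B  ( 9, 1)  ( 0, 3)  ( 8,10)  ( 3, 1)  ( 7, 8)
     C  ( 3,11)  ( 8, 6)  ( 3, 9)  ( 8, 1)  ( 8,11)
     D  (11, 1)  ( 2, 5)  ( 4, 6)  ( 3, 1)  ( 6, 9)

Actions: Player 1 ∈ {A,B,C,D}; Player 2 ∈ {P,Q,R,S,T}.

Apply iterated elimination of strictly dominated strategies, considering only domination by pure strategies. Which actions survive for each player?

IESDS → P1:{B,C,D} P2:{P,R,T}

P2 drop Q (R beats it: A:4>0 B:10>3 C:9>6 D:6>5)
P2 drop S (T beats it: A:9>6 B:8>1 C:11>1 D:9>1)
P1 drop A (B beats it: P:9>3 R:8>2 T:7>3)
P1→{B,C,D} P2→{P,R,T}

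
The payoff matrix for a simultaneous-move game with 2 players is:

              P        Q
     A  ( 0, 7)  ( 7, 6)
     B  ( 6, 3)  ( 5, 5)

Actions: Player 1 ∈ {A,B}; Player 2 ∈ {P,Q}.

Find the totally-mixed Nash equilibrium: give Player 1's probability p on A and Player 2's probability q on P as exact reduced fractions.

(p,q) = (2/3, 1/4)

P1 indiff ⇒ q·0+(1-q)·7 = q·6+(1-q)·5 ⇒ q(-6) = (1-q)(-2) ⇒ q = 1/4
P2 indiff ⇒ p·7+(1-p)·3 = p·6+(1-p)·5 ⇒ p(1) = (1-p)(2) ⇒ p = 2/3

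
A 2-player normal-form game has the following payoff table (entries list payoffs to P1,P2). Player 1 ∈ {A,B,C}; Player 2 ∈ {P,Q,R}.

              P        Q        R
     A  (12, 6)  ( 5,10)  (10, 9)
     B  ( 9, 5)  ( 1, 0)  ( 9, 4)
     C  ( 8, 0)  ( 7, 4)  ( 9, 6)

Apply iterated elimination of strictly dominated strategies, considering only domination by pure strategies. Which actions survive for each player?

P1 drop B (A beats it: P:12>9 Q:5>1 R:10>9)
P2 drop P (Q beats it: A:10>6 C:4>0)
P1→{A,C} P2→{Q,R}

IESDS → P1:{A,C} P2:{Q,R}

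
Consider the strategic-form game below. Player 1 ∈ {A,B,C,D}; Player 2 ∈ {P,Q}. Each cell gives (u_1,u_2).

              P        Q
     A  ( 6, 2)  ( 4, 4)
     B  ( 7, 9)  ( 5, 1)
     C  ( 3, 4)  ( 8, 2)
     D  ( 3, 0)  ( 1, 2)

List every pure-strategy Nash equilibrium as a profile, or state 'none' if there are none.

PSNE = {(B,P)}

(A,P): not NE [P1→B gives 7>6; P2→Q gives 4>2]
(A,Q): not NE [P1→C gives 8>4]
(B,P): NE
(B,Q): not NE [P1→C gives 8>5; P2→P gives 9>1]
(C,P): not NE [P1→B gives 7>3]
(C,Q): not NE [P2→P gives 4>2]
(D,P): not NE [P1→B gives 7>3; P2→Q gives 2>0]
(D,Q): not NE [P1→C gives 8>1]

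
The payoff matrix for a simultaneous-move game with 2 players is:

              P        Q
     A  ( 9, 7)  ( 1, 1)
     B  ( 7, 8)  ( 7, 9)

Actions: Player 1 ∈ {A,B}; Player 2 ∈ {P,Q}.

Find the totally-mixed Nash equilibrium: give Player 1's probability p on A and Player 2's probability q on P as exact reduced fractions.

(p,q) = (1/7, 3/4)

P1 indiff ⇒ q·9+(1-q)·1 = q·7+(1-q)·7 ⇒ q(2) = (1-q)(6) ⇒ q = 3/4
P2 indiff ⇒ p·7+(1-p)·8 = p·1+(1-p)·9 ⇒ p(6) = (1-p)(1) ⇒ p = 1/7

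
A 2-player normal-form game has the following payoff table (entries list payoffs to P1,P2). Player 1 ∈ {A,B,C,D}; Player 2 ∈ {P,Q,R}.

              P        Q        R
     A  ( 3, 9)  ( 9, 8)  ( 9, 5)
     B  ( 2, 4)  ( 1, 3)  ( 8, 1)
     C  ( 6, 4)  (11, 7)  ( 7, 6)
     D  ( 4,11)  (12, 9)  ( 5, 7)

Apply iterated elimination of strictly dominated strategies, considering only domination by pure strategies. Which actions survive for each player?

Remaining: P1:{C,D} P2:{P,Q}

P1 drop B (A beats it: P:3>2 Q:9>1 R:9>8)
P2 drop R (Q beats it: A:8>5 C:7>6 D:9>7)
P1 drop A (C beats it: P:6>3 Q:11>9)
P1→{C,D} P2→{P,Q}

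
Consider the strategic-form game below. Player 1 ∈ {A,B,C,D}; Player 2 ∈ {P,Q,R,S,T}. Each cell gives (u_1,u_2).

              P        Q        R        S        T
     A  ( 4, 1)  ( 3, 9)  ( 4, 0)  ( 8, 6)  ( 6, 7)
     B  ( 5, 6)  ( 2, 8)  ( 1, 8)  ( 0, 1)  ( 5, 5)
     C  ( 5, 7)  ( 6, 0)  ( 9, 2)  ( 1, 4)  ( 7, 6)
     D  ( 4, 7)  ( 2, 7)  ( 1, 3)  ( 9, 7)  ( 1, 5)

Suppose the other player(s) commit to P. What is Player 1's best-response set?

u_1(A vs P) = 4
u_1(B vs P) = 5
u_1(C vs P) = 5
u_1(D vs P) = 4
max payoff 5 at {B,C}

P1 best: {B,C}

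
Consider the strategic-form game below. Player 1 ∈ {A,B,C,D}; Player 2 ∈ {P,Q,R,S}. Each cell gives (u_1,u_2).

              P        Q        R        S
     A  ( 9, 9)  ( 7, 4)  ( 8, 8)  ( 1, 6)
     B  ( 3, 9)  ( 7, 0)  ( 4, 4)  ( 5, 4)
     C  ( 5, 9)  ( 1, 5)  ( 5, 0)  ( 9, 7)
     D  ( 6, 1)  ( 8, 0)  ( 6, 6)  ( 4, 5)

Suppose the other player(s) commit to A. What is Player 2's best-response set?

argmax u_2 = {P}

u_2(P vs A) = 9
u_2(Q vs A) = 4
u_2(R vs A) = 8
u_2(S vs A) = 6
max payoff 9 at {P}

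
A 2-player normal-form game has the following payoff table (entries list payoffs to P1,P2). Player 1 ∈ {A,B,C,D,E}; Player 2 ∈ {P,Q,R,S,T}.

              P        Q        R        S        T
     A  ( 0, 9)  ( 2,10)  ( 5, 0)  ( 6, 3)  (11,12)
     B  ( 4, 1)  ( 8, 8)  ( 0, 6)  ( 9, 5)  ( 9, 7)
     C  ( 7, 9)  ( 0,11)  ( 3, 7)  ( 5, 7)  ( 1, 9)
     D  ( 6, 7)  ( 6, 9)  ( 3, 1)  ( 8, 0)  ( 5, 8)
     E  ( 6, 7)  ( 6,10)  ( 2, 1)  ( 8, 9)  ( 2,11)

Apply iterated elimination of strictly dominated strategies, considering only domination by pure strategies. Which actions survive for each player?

Remaining: P1:{A,B} P2:{Q,T}

P2 drop P (Q beats it: A:10>9 B:8>1 C:11>9 D:9>7 E:10>7)
P1 drop C (A beats it: Q:2>0 R:5>3 S:6>5 T:11>1)
P2 drop R (Q beats it: A:10>0 B:8>6 D:9>1 E:10>1)
P1 drop D (B beats it: Q:8>6 S:9>8 T:9>5)
P1 drop E (B beats it: Q:8>6 S:9>8 T:9>2)
P2 drop S (Q beats it: A:10>3 B:8>5)
P1→{A,B} P2→{Q,T}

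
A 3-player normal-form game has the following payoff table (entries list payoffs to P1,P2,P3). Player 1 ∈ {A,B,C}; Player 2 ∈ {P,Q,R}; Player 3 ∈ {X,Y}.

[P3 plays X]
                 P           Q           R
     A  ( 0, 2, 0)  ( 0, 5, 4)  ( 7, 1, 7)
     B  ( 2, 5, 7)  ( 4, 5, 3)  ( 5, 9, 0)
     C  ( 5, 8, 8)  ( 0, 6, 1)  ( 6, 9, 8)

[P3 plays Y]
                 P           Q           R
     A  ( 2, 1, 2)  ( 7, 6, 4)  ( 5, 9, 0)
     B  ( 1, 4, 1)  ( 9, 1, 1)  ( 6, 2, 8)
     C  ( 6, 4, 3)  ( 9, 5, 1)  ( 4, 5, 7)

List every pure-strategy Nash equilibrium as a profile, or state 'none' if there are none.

(A,P,X): not NE [P1→C gives 5>0; P2→Q gives 5>2; P3→Y gives 2>0]
(A,P,Y): not NE [P1→C gives 6>2; P2→R gives 9>1]
(A,Q,X): not NE [P1→B gives 4>0]
(A,Q,Y): not NE [P1→C gives 9>7; P2→R gives 9>6]
(A,R,X): not NE [P2→Q gives 5>1]
(A,R,Y): not NE [P1→B gives 6>5; P3→X gives 7>0]
(B,P,X): not NE [P1→C gives 5>2; P2→R gives 9>5]
(B,P,Y): not NE [P1→C gives 6>1; P3→X gives 7>1]
(B,Q,X): not NE [P2→R gives 9>5]
(B,Q,Y): not NE [P2→P gives 4>1; P3→X gives 3>1]
(B,R,X): not NE [P1→A gives 7>5; P3→Y gives 8>0]
(B,R,Y): not NE [P2→P gives 4>2]
(C,P,X): not NE [P2→R gives 9>8]
(C,P,Y): not NE [P2→R gives 5>4; P3→X gives 8>3]
(C,Q,X): not NE [P1→B gives 4>0; P2→R gives 9>6]
(C,Q,Y): NE
(C,R,X): not NE [P1→A gives 7>6]
(C,R,Y): not NE [P1→B gives 6>4; P3→X gives 8>7]

PSNE = {(C,Q,Y)}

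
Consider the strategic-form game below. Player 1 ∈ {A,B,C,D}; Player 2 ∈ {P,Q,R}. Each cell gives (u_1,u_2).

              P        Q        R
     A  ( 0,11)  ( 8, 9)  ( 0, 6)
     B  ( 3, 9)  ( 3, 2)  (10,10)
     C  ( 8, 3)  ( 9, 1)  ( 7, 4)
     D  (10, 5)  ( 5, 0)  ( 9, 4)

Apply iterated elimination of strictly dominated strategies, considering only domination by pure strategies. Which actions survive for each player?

IESDS → P1:{B,D} P2:{P,R}

P1 drop A (C beats it: P:8>0 Q:9>8 R:7>0)
P2 drop Q (P beats it: B:9>2 C:3>1 D:5>0)
P1 drop C (D beats it: P:10>8 R:9>7)
P1→{B,D} P2→{P,R}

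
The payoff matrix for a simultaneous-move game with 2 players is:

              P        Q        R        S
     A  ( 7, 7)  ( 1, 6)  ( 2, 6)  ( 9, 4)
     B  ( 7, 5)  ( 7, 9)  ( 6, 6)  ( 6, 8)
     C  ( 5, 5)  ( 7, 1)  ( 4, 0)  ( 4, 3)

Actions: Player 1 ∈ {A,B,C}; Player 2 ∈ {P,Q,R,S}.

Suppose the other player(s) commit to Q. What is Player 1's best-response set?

u_1(A vs Q) = 1
u_1(B vs Q) = 7
u_1(C vs Q) = 7
max payoff 7 at {B,C}

BR_1 = {B,C}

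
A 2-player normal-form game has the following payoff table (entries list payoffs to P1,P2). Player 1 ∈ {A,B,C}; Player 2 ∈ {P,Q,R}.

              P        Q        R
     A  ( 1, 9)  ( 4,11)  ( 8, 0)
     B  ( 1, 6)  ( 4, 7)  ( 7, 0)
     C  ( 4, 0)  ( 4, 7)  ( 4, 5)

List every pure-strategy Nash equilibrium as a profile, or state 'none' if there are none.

(A,P): not NE [P1→C gives 4>1; P2→Q gives 11>9]
(A,Q): NE
(A,R): not NE [P2→Q gives 11>0]
(B,P): not NE [P1→C gives 4>1; P2→Q gives 7>6]
(B,Q): NE
(B,R): not NE [P1→A gives 8>7; P2→Q gives 7>0]
(C,P): not NE [P2→Q gives 7>0]
(C,Q): NE
(C,R): not NE [P1→A gives 8>4; P2→Q gives 7>5]

Nash profiles: (A,Q), (B,Q), (C,Q)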